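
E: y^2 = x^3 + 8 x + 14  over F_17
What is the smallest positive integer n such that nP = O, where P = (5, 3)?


Compute successive multiples of P until we hit O:
  1P = (5, 3)
  2P = (9, 4)
  3P = (2, 2)
  4P = (12, 6)
  5P = (4, 12)
  6P = (4, 5)
  7P = (12, 11)
  8P = (2, 15)
  ... (continuing to 11P)
  11P = O

ord(P) = 11


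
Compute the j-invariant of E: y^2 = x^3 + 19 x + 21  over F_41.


Delta = -16(4 a^3 + 27 b^2) mod 41 = 26
-1728 * (4 a)^3 = -1728 * (4*19)^3 mod 41 = 25
j = 25 * 26^(-1) mod 41 = 12

j = 12 (mod 41)


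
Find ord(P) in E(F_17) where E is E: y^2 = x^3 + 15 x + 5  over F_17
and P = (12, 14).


Compute successive multiples of P until we hit O:
  1P = (12, 14)
  2P = (14, 16)
  3P = (9, 6)
  4P = (5, 16)
  5P = (15, 16)
  6P = (15, 1)
  7P = (5, 1)
  8P = (9, 11)
  ... (continuing to 11P)
  11P = O

ord(P) = 11


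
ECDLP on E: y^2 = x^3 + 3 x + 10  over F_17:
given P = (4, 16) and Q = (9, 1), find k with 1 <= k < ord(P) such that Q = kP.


Enumerate multiples of P until we hit Q = (9, 1):
  1P = (4, 16)
  2P = (9, 1)
Match found at i = 2.

k = 2


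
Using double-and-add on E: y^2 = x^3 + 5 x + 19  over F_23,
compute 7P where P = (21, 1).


k = 7 = 111_2 (binary, LSB first: 111)
Double-and-add from P = (21, 1):
  bit 0 = 1: acc = O + (21, 1) = (21, 1)
  bit 1 = 1: acc = (21, 1) + (13, 21) = (1, 18)
  bit 2 = 1: acc = (1, 18) + (5, 13) = (20, 0)

7P = (20, 0)


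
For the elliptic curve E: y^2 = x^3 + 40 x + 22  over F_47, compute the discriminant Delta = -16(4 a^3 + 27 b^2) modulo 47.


4 a^3 + 27 b^2 = 4*40^3 + 27*22^2 = 256000 + 13068 = 269068
Delta = -16 * (269068) = -4305088
Delta mod 47 = 18

Delta = 18 (mod 47)


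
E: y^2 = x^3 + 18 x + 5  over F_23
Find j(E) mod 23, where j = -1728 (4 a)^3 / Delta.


Delta = -16(4 a^3 + 27 b^2) mod 23 = 6
-1728 * (4 a)^3 = -1728 * (4*18)^3 mod 23 = 11
j = 11 * 6^(-1) mod 23 = 21

j = 21 (mod 23)


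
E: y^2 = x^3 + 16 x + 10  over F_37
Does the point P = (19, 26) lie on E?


Check whether y^2 = x^3 + 16 x + 10 (mod 37) for (x, y) = (19, 26).
LHS: y^2 = 26^2 mod 37 = 10
RHS: x^3 + 16 x + 10 = 19^3 + 16*19 + 10 mod 37 = 32
LHS != RHS

No, not on the curve


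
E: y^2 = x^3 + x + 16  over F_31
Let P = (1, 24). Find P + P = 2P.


Doubling: s = (3 x1^2 + a) / (2 y1)
s = (3*1^2 + 1) / (2*24) mod 31 = 13
x3 = s^2 - 2 x1 mod 31 = 13^2 - 2*1 = 12
y3 = s (x1 - x3) - y1 mod 31 = 13 * (1 - 12) - 24 = 19

2P = (12, 19)


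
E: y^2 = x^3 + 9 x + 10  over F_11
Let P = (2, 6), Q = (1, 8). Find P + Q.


P != Q, so use the chord formula.
s = (y2 - y1) / (x2 - x1) = (2) / (10) mod 11 = 9
x3 = s^2 - x1 - x2 mod 11 = 9^2 - 2 - 1 = 1
y3 = s (x1 - x3) - y1 mod 11 = 9 * (2 - 1) - 6 = 3

P + Q = (1, 3)


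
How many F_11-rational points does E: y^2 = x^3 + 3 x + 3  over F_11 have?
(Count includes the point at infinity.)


For each x in F_11, count y with y^2 = x^3 + 3 x + 3 mod 11:
  x = 0: RHS = 3, y in [5, 6]  -> 2 point(s)
  x = 5: RHS = 0, y in [0]  -> 1 point(s)
  x = 7: RHS = 4, y in [2, 9]  -> 2 point(s)
  x = 8: RHS = 0, y in [0]  -> 1 point(s)
  x = 9: RHS = 0, y in [0]  -> 1 point(s)
Affine points: 7. Add the point at infinity: total = 8.

#E(F_11) = 8


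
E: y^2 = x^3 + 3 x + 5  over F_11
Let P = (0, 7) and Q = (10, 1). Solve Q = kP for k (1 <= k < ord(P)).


Enumerate multiples of P until we hit Q = (10, 1):
  1P = (0, 7)
  2P = (1, 3)
  3P = (4, 9)
  4P = (10, 10)
  5P = (10, 1)
Match found at i = 5.

k = 5


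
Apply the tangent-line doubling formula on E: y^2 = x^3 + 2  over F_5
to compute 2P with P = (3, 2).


Doubling: s = (3 x1^2 + a) / (2 y1)
s = (3*3^2 + 0) / (2*2) mod 5 = 3
x3 = s^2 - 2 x1 mod 5 = 3^2 - 2*3 = 3
y3 = s (x1 - x3) - y1 mod 5 = 3 * (3 - 3) - 2 = 3

2P = (3, 3)


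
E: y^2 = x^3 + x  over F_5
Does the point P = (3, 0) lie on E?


Check whether y^2 = x^3 + 1 x + 0 (mod 5) for (x, y) = (3, 0).
LHS: y^2 = 0^2 mod 5 = 0
RHS: x^3 + 1 x + 0 = 3^3 + 1*3 + 0 mod 5 = 0
LHS = RHS

Yes, on the curve


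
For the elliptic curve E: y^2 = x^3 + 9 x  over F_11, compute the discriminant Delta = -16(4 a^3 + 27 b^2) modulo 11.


4 a^3 + 27 b^2 = 4*9^3 + 27*0^2 = 2916 + 0 = 2916
Delta = -16 * (2916) = -46656
Delta mod 11 = 6

Delta = 6 (mod 11)


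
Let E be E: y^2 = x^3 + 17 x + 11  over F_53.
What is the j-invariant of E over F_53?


Delta = -16(4 a^3 + 27 b^2) mod 53 = 3
-1728 * (4 a)^3 = -1728 * (4*17)^3 mod 53 = 14
j = 14 * 3^(-1) mod 53 = 40

j = 40 (mod 53)


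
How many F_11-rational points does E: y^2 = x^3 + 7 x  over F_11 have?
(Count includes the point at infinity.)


For each x in F_11, count y with y^2 = x^3 + 7 x + 0 mod 11:
  x = 0: RHS = 0, y in [0]  -> 1 point(s)
  x = 2: RHS = 0, y in [0]  -> 1 point(s)
  x = 3: RHS = 4, y in [2, 9]  -> 2 point(s)
  x = 4: RHS = 4, y in [2, 9]  -> 2 point(s)
  x = 6: RHS = 5, y in [4, 7]  -> 2 point(s)
  x = 9: RHS = 0, y in [0]  -> 1 point(s)
  x = 10: RHS = 3, y in [5, 6]  -> 2 point(s)
Affine points: 11. Add the point at infinity: total = 12.

#E(F_11) = 12


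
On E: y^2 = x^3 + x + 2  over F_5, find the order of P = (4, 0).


Compute successive multiples of P until we hit O:
  1P = (4, 0)
  2P = O

ord(P) = 2


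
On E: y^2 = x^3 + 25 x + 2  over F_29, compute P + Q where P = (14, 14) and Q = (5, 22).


P != Q, so use the chord formula.
s = (y2 - y1) / (x2 - x1) = (8) / (20) mod 29 = 12
x3 = s^2 - x1 - x2 mod 29 = 12^2 - 14 - 5 = 9
y3 = s (x1 - x3) - y1 mod 29 = 12 * (14 - 9) - 14 = 17

P + Q = (9, 17)


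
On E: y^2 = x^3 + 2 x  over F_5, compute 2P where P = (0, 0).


k = 2 = 10_2 (binary, LSB first: 01)
Double-and-add from P = (0, 0):
  bit 0 = 0: acc unchanged = O
  bit 1 = 1: acc = O + O = O

2P = O


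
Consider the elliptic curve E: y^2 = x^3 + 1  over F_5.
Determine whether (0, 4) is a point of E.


Check whether y^2 = x^3 + 0 x + 1 (mod 5) for (x, y) = (0, 4).
LHS: y^2 = 4^2 mod 5 = 1
RHS: x^3 + 0 x + 1 = 0^3 + 0*0 + 1 mod 5 = 1
LHS = RHS

Yes, on the curve


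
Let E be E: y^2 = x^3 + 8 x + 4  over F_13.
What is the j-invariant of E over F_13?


Delta = -16(4 a^3 + 27 b^2) mod 13 = 9
-1728 * (4 a)^3 = -1728 * (4*8)^3 mod 13 = 8
j = 8 * 9^(-1) mod 13 = 11

j = 11 (mod 13)


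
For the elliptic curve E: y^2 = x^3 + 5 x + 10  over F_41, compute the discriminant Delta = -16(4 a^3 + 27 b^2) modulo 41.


4 a^3 + 27 b^2 = 4*5^3 + 27*10^2 = 500 + 2700 = 3200
Delta = -16 * (3200) = -51200
Delta mod 41 = 9

Delta = 9 (mod 41)


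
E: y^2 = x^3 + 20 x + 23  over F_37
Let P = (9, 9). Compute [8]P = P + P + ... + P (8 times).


k = 8 = 1000_2 (binary, LSB first: 0001)
Double-and-add from P = (9, 9):
  bit 0 = 0: acc unchanged = O
  bit 1 = 0: acc unchanged = O
  bit 2 = 0: acc unchanged = O
  bit 3 = 1: acc = O + (9, 28) = (9, 28)

8P = (9, 28)


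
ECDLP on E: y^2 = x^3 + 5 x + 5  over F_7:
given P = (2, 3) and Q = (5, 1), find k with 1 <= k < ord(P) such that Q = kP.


Enumerate multiples of P until we hit Q = (5, 1):
  1P = (2, 3)
  2P = (5, 6)
  3P = (1, 5)
  4P = (1, 2)
  5P = (5, 1)
Match found at i = 5.

k = 5


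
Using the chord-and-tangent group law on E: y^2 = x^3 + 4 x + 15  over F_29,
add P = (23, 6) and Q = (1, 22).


P != Q, so use the chord formula.
s = (y2 - y1) / (x2 - x1) = (16) / (7) mod 29 = 23
x3 = s^2 - x1 - x2 mod 29 = 23^2 - 23 - 1 = 12
y3 = s (x1 - x3) - y1 mod 29 = 23 * (23 - 12) - 6 = 15

P + Q = (12, 15)


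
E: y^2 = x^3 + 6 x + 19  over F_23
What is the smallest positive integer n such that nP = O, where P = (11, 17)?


Compute successive multiples of P until we hit O:
  1P = (11, 17)
  2P = (5, 17)
  3P = (7, 6)
  4P = (14, 15)
  5P = (1, 7)
  6P = (12, 5)
  7P = (6, 15)
  8P = (8, 21)
  ... (continuing to 28P)
  28P = O

ord(P) = 28


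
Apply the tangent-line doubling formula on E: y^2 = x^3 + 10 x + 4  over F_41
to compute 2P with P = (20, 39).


Doubling: s = (3 x1^2 + a) / (2 y1)
s = (3*20^2 + 10) / (2*39) mod 41 = 5
x3 = s^2 - 2 x1 mod 41 = 5^2 - 2*20 = 26
y3 = s (x1 - x3) - y1 mod 41 = 5 * (20 - 26) - 39 = 13

2P = (26, 13)


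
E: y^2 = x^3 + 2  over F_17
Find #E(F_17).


For each x in F_17, count y with y^2 = x^3 + 0 x + 2 mod 17:
  x = 0: RHS = 2, y in [6, 11]  -> 2 point(s)
  x = 4: RHS = 15, y in [7, 10]  -> 2 point(s)
  x = 5: RHS = 8, y in [5, 12]  -> 2 point(s)
  x = 8: RHS = 4, y in [2, 15]  -> 2 point(s)
  x = 9: RHS = 0, y in [0]  -> 1 point(s)
  x = 10: RHS = 16, y in [4, 13]  -> 2 point(s)
  x = 12: RHS = 13, y in [8, 9]  -> 2 point(s)
  x = 14: RHS = 9, y in [3, 14]  -> 2 point(s)
  x = 16: RHS = 1, y in [1, 16]  -> 2 point(s)
Affine points: 17. Add the point at infinity: total = 18.

#E(F_17) = 18


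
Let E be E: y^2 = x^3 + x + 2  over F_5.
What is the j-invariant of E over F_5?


Delta = -16(4 a^3 + 27 b^2) mod 5 = 3
-1728 * (4 a)^3 = -1728 * (4*1)^3 mod 5 = 3
j = 3 * 3^(-1) mod 5 = 1

j = 1 (mod 5)


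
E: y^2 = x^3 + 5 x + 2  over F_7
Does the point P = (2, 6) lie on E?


Check whether y^2 = x^3 + 5 x + 2 (mod 7) for (x, y) = (2, 6).
LHS: y^2 = 6^2 mod 7 = 1
RHS: x^3 + 5 x + 2 = 2^3 + 5*2 + 2 mod 7 = 6
LHS != RHS

No, not on the curve


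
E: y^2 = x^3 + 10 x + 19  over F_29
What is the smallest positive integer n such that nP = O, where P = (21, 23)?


Compute successive multiples of P until we hit O:
  1P = (21, 23)
  2P = (15, 21)
  3P = (6, 11)
  4P = (27, 7)
  5P = (1, 1)
  6P = (23, 27)
  7P = (18, 12)
  8P = (26, 7)
  ... (continuing to 21P)
  21P = O

ord(P) = 21


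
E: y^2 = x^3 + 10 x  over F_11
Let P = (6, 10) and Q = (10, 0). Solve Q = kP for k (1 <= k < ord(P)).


Enumerate multiples of P until we hit Q = (10, 0):
  1P = (6, 10)
  2P = (4, 4)
  3P = (10, 0)
Match found at i = 3.

k = 3


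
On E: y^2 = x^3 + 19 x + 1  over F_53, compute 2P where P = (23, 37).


Doubling: s = (3 x1^2 + a) / (2 y1)
s = (3*23^2 + 19) / (2*37) mod 53 = 26
x3 = s^2 - 2 x1 mod 53 = 26^2 - 2*23 = 47
y3 = s (x1 - x3) - y1 mod 53 = 26 * (23 - 47) - 37 = 28

2P = (47, 28)


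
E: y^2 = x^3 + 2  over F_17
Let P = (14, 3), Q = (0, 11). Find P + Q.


P != Q, so use the chord formula.
s = (y2 - y1) / (x2 - x1) = (8) / (3) mod 17 = 14
x3 = s^2 - x1 - x2 mod 17 = 14^2 - 14 - 0 = 12
y3 = s (x1 - x3) - y1 mod 17 = 14 * (14 - 12) - 3 = 8

P + Q = (12, 8)


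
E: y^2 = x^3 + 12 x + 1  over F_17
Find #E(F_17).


For each x in F_17, count y with y^2 = x^3 + 12 x + 1 mod 17:
  x = 0: RHS = 1, y in [1, 16]  -> 2 point(s)
  x = 2: RHS = 16, y in [4, 13]  -> 2 point(s)
  x = 3: RHS = 13, y in [8, 9]  -> 2 point(s)
  x = 5: RHS = 16, y in [4, 13]  -> 2 point(s)
  x = 6: RHS = 0, y in [0]  -> 1 point(s)
  x = 10: RHS = 16, y in [4, 13]  -> 2 point(s)
  x = 11: RHS = 2, y in [6, 11]  -> 2 point(s)
  x = 13: RHS = 8, y in [5, 12]  -> 2 point(s)
Affine points: 15. Add the point at infinity: total = 16.

#E(F_17) = 16


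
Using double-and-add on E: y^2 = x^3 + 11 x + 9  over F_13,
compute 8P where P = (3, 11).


k = 8 = 1000_2 (binary, LSB first: 0001)
Double-and-add from P = (3, 11):
  bit 0 = 0: acc unchanged = O
  bit 1 = 0: acc unchanged = O
  bit 2 = 0: acc unchanged = O
  bit 3 = 1: acc = O + (3, 2) = (3, 2)

8P = (3, 2)


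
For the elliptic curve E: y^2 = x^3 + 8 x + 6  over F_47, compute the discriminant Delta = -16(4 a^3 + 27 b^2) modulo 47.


4 a^3 + 27 b^2 = 4*8^3 + 27*6^2 = 2048 + 972 = 3020
Delta = -16 * (3020) = -48320
Delta mod 47 = 43

Delta = 43 (mod 47)


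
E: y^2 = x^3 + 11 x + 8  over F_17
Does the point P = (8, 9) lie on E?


Check whether y^2 = x^3 + 11 x + 8 (mod 17) for (x, y) = (8, 9).
LHS: y^2 = 9^2 mod 17 = 13
RHS: x^3 + 11 x + 8 = 8^3 + 11*8 + 8 mod 17 = 13
LHS = RHS

Yes, on the curve


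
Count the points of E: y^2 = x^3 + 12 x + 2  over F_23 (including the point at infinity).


For each x in F_23, count y with y^2 = x^3 + 12 x + 2 mod 23:
  x = 0: RHS = 2, y in [5, 18]  -> 2 point(s)
  x = 5: RHS = 3, y in [7, 16]  -> 2 point(s)
  x = 8: RHS = 12, y in [9, 14]  -> 2 point(s)
  x = 10: RHS = 18, y in [8, 15]  -> 2 point(s)
  x = 11: RHS = 16, y in [4, 19]  -> 2 point(s)
  x = 13: RHS = 9, y in [3, 20]  -> 2 point(s)
  x = 14: RHS = 16, y in [4, 19]  -> 2 point(s)
  x = 16: RHS = 12, y in [9, 14]  -> 2 point(s)
  x = 17: RHS = 13, y in [6, 17]  -> 2 point(s)
  x = 18: RHS = 1, y in [1, 22]  -> 2 point(s)
  x = 20: RHS = 8, y in [10, 13]  -> 2 point(s)
  x = 21: RHS = 16, y in [4, 19]  -> 2 point(s)
  x = 22: RHS = 12, y in [9, 14]  -> 2 point(s)
Affine points: 26. Add the point at infinity: total = 27.

#E(F_23) = 27


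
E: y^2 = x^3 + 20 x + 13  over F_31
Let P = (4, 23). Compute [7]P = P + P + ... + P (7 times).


k = 7 = 111_2 (binary, LSB first: 111)
Double-and-add from P = (4, 23):
  bit 0 = 1: acc = O + (4, 23) = (4, 23)
  bit 1 = 1: acc = (4, 23) + (12, 11) = (25, 24)
  bit 2 = 1: acc = (25, 24) + (11, 18) = (11, 13)

7P = (11, 13)


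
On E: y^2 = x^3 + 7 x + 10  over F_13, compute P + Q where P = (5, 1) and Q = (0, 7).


P != Q, so use the chord formula.
s = (y2 - y1) / (x2 - x1) = (6) / (8) mod 13 = 4
x3 = s^2 - x1 - x2 mod 13 = 4^2 - 5 - 0 = 11
y3 = s (x1 - x3) - y1 mod 13 = 4 * (5 - 11) - 1 = 1

P + Q = (11, 1)


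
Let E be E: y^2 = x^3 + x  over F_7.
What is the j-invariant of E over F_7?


Delta = -16(4 a^3 + 27 b^2) mod 7 = 6
-1728 * (4 a)^3 = -1728 * (4*1)^3 mod 7 = 1
j = 1 * 6^(-1) mod 7 = 6

j = 6 (mod 7)


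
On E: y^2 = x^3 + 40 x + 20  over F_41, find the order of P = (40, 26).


Compute successive multiples of P until we hit O:
  1P = (40, 26)
  2P = (0, 26)
  3P = (1, 15)
  4P = (20, 28)
  5P = (38, 23)
  6P = (37, 40)
  7P = (4, 11)
  8P = (6, 36)
  ... (continuing to 38P)
  38P = O

ord(P) = 38


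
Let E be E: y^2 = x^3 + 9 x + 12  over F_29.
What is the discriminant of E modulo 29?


4 a^3 + 27 b^2 = 4*9^3 + 27*12^2 = 2916 + 3888 = 6804
Delta = -16 * (6804) = -108864
Delta mod 29 = 2

Delta = 2 (mod 29)


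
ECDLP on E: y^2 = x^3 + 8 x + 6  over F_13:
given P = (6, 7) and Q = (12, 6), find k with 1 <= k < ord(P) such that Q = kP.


Enumerate multiples of P until we hit Q = (12, 6):
  1P = (6, 7)
  2P = (2, 2)
  3P = (9, 12)
  4P = (8, 7)
  5P = (12, 6)
Match found at i = 5.

k = 5


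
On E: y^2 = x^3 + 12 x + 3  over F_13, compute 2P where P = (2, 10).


Doubling: s = (3 x1^2 + a) / (2 y1)
s = (3*2^2 + 12) / (2*10) mod 13 = 9
x3 = s^2 - 2 x1 mod 13 = 9^2 - 2*2 = 12
y3 = s (x1 - x3) - y1 mod 13 = 9 * (2 - 12) - 10 = 4

2P = (12, 4)


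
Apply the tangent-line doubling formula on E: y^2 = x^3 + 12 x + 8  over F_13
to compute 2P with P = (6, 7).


Doubling: s = (3 x1^2 + a) / (2 y1)
s = (3*6^2 + 12) / (2*7) mod 13 = 3
x3 = s^2 - 2 x1 mod 13 = 3^2 - 2*6 = 10
y3 = s (x1 - x3) - y1 mod 13 = 3 * (6 - 10) - 7 = 7

2P = (10, 7)


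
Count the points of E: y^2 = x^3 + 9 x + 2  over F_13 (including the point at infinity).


For each x in F_13, count y with y^2 = x^3 + 9 x + 2 mod 13:
  x = 1: RHS = 12, y in [5, 8]  -> 2 point(s)
  x = 3: RHS = 4, y in [2, 11]  -> 2 point(s)
  x = 5: RHS = 3, y in [4, 9]  -> 2 point(s)
  x = 6: RHS = 12, y in [5, 8]  -> 2 point(s)
  x = 8: RHS = 1, y in [1, 12]  -> 2 point(s)
  x = 10: RHS = 0, y in [0]  -> 1 point(s)
Affine points: 11. Add the point at infinity: total = 12.

#E(F_13) = 12


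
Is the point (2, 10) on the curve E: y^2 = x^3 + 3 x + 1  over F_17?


Check whether y^2 = x^3 + 3 x + 1 (mod 17) for (x, y) = (2, 10).
LHS: y^2 = 10^2 mod 17 = 15
RHS: x^3 + 3 x + 1 = 2^3 + 3*2 + 1 mod 17 = 15
LHS = RHS

Yes, on the curve


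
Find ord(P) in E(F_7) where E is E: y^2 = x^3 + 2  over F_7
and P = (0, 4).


Compute successive multiples of P until we hit O:
  1P = (0, 4)
  2P = (0, 3)
  3P = O

ord(P) = 3


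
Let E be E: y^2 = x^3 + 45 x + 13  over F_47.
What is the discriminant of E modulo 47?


4 a^3 + 27 b^2 = 4*45^3 + 27*13^2 = 364500 + 4563 = 369063
Delta = -16 * (369063) = -5905008
Delta mod 47 = 25

Delta = 25 (mod 47)


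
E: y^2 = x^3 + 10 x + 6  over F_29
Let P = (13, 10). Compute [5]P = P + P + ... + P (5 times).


k = 5 = 101_2 (binary, LSB first: 101)
Double-and-add from P = (13, 10):
  bit 0 = 1: acc = O + (13, 10) = (13, 10)
  bit 1 = 0: acc unchanged = (13, 10)
  bit 2 = 1: acc = (13, 10) + (28, 13) = (24, 11)

5P = (24, 11)


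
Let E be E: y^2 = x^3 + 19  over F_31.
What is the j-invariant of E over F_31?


Delta = -16(4 a^3 + 27 b^2) mod 31 = 9
-1728 * (4 a)^3 = -1728 * (4*0)^3 mod 31 = 0
j = 0 * 9^(-1) mod 31 = 0

j = 0 (mod 31)


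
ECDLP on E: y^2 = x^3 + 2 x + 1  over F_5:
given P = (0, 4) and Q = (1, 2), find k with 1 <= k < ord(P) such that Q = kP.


Enumerate multiples of P until we hit Q = (1, 2):
  1P = (0, 4)
  2P = (1, 2)
Match found at i = 2.

k = 2


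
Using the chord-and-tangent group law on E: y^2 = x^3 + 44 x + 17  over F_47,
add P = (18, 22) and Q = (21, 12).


P != Q, so use the chord formula.
s = (y2 - y1) / (x2 - x1) = (37) / (3) mod 47 = 28
x3 = s^2 - x1 - x2 mod 47 = 28^2 - 18 - 21 = 40
y3 = s (x1 - x3) - y1 mod 47 = 28 * (18 - 40) - 22 = 20

P + Q = (40, 20)


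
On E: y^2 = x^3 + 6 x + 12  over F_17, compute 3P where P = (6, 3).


k = 3 = 11_2 (binary, LSB first: 11)
Double-and-add from P = (6, 3):
  bit 0 = 1: acc = O + (6, 3) = (6, 3)
  bit 1 = 1: acc = (6, 3) + (9, 8) = (1, 11)

3P = (1, 11)


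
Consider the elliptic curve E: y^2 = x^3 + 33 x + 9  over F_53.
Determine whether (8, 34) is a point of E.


Check whether y^2 = x^3 + 33 x + 9 (mod 53) for (x, y) = (8, 34).
LHS: y^2 = 34^2 mod 53 = 43
RHS: x^3 + 33 x + 9 = 8^3 + 33*8 + 9 mod 53 = 43
LHS = RHS

Yes, on the curve


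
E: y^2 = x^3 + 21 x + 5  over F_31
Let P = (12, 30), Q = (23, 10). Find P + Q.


P != Q, so use the chord formula.
s = (y2 - y1) / (x2 - x1) = (11) / (11) mod 31 = 1
x3 = s^2 - x1 - x2 mod 31 = 1^2 - 12 - 23 = 28
y3 = s (x1 - x3) - y1 mod 31 = 1 * (12 - 28) - 30 = 16

P + Q = (28, 16)


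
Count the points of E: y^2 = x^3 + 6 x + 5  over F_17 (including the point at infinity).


For each x in F_17, count y with y^2 = x^3 + 6 x + 5 mod 17:
  x = 2: RHS = 8, y in [5, 12]  -> 2 point(s)
  x = 3: RHS = 16, y in [4, 13]  -> 2 point(s)
  x = 4: RHS = 8, y in [5, 12]  -> 2 point(s)
  x = 6: RHS = 2, y in [6, 11]  -> 2 point(s)
  x = 7: RHS = 16, y in [4, 13]  -> 2 point(s)
  x = 8: RHS = 4, y in [2, 15]  -> 2 point(s)
  x = 11: RHS = 8, y in [5, 12]  -> 2 point(s)
  x = 13: RHS = 2, y in [6, 11]  -> 2 point(s)
  x = 15: RHS = 2, y in [6, 11]  -> 2 point(s)
  x = 16: RHS = 15, y in [7, 10]  -> 2 point(s)
Affine points: 20. Add the point at infinity: total = 21.

#E(F_17) = 21


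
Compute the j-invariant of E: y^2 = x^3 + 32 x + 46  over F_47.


Delta = -16(4 a^3 + 27 b^2) mod 47 = 26
-1728 * (4 a)^3 = -1728 * (4*32)^3 mod 47 = 38
j = 38 * 26^(-1) mod 47 = 34

j = 34 (mod 47)


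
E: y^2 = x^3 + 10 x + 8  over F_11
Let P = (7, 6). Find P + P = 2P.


Doubling: s = (3 x1^2 + a) / (2 y1)
s = (3*7^2 + 10) / (2*6) mod 11 = 3
x3 = s^2 - 2 x1 mod 11 = 3^2 - 2*7 = 6
y3 = s (x1 - x3) - y1 mod 11 = 3 * (7 - 6) - 6 = 8

2P = (6, 8)


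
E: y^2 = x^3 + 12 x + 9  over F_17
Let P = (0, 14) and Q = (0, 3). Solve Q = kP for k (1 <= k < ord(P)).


Enumerate multiples of P until we hit Q = (0, 3):
  1P = (0, 14)
  2P = (4, 11)
  3P = (4, 6)
  4P = (0, 3)
Match found at i = 4.

k = 4


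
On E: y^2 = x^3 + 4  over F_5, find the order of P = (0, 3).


Compute successive multiples of P until we hit O:
  1P = (0, 3)
  2P = (0, 2)
  3P = O

ord(P) = 3


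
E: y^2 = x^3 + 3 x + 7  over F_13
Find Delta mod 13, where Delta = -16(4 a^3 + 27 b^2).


4 a^3 + 27 b^2 = 4*3^3 + 27*7^2 = 108 + 1323 = 1431
Delta = -16 * (1431) = -22896
Delta mod 13 = 10

Delta = 10 (mod 13)


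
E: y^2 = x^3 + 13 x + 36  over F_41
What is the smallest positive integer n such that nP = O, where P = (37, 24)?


Compute successive multiples of P until we hit O:
  1P = (37, 24)
  2P = (17, 39)
  3P = (26, 19)
  4P = (27, 29)
  5P = (8, 23)
  6P = (39, 24)
  7P = (6, 17)
  8P = (3, 26)
  ... (continuing to 41P)
  41P = O

ord(P) = 41


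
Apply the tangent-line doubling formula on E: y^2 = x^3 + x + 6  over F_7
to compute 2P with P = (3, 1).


Doubling: s = (3 x1^2 + a) / (2 y1)
s = (3*3^2 + 1) / (2*1) mod 7 = 0
x3 = s^2 - 2 x1 mod 7 = 0^2 - 2*3 = 1
y3 = s (x1 - x3) - y1 mod 7 = 0 * (3 - 1) - 1 = 6

2P = (1, 6)


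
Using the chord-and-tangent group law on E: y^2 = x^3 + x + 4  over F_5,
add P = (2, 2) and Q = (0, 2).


P != Q, so use the chord formula.
s = (y2 - y1) / (x2 - x1) = (0) / (3) mod 5 = 0
x3 = s^2 - x1 - x2 mod 5 = 0^2 - 2 - 0 = 3
y3 = s (x1 - x3) - y1 mod 5 = 0 * (2 - 3) - 2 = 3

P + Q = (3, 3)


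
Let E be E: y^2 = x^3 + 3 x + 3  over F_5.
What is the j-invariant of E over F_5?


Delta = -16(4 a^3 + 27 b^2) mod 5 = 4
-1728 * (4 a)^3 = -1728 * (4*3)^3 mod 5 = 1
j = 1 * 4^(-1) mod 5 = 4

j = 4 (mod 5)


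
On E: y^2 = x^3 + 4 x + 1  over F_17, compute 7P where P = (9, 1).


k = 7 = 111_2 (binary, LSB first: 111)
Double-and-add from P = (9, 1):
  bit 0 = 1: acc = O + (9, 1) = (9, 1)
  bit 1 = 1: acc = (9, 1) + (15, 6) = (14, 9)
  bit 2 = 1: acc = (14, 9) + (2, 0) = (9, 16)

7P = (9, 16)


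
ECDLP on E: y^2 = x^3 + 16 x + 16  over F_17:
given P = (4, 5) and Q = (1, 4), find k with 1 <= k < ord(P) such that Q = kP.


Enumerate multiples of P until we hit Q = (1, 4):
  1P = (4, 5)
  2P = (1, 4)
Match found at i = 2.

k = 2


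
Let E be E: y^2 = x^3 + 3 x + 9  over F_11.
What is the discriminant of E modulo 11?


4 a^3 + 27 b^2 = 4*3^3 + 27*9^2 = 108 + 2187 = 2295
Delta = -16 * (2295) = -36720
Delta mod 11 = 9

Delta = 9 (mod 11)


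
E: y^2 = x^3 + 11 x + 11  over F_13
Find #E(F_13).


For each x in F_13, count y with y^2 = x^3 + 11 x + 11 mod 13:
  x = 1: RHS = 10, y in [6, 7]  -> 2 point(s)
  x = 5: RHS = 9, y in [3, 10]  -> 2 point(s)
  x = 8: RHS = 0, y in [0]  -> 1 point(s)
  x = 10: RHS = 3, y in [4, 9]  -> 2 point(s)
  x = 12: RHS = 12, y in [5, 8]  -> 2 point(s)
Affine points: 9. Add the point at infinity: total = 10.

#E(F_13) = 10


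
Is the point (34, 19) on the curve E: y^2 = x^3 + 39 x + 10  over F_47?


Check whether y^2 = x^3 + 39 x + 10 (mod 47) for (x, y) = (34, 19).
LHS: y^2 = 19^2 mod 47 = 32
RHS: x^3 + 39 x + 10 = 34^3 + 39*34 + 10 mod 47 = 32
LHS = RHS

Yes, on the curve


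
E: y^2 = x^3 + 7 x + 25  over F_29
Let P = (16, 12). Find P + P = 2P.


Doubling: s = (3 x1^2 + a) / (2 y1)
s = (3*16^2 + 7) / (2*12) mod 29 = 19
x3 = s^2 - 2 x1 mod 29 = 19^2 - 2*16 = 10
y3 = s (x1 - x3) - y1 mod 29 = 19 * (16 - 10) - 12 = 15

2P = (10, 15)


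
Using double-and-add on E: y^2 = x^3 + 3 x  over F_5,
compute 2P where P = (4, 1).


k = 2 = 10_2 (binary, LSB first: 01)
Double-and-add from P = (4, 1):
  bit 0 = 0: acc unchanged = O
  bit 1 = 1: acc = O + (1, 3) = (1, 3)

2P = (1, 3)


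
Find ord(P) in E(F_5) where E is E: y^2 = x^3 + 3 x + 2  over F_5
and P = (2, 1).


Compute successive multiples of P until we hit O:
  1P = (2, 1)
  2P = (1, 4)
  3P = (1, 1)
  4P = (2, 4)
  5P = O

ord(P) = 5


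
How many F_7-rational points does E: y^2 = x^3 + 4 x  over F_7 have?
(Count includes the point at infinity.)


For each x in F_7, count y with y^2 = x^3 + 4 x + 0 mod 7:
  x = 0: RHS = 0, y in [0]  -> 1 point(s)
  x = 2: RHS = 2, y in [3, 4]  -> 2 point(s)
  x = 3: RHS = 4, y in [2, 5]  -> 2 point(s)
  x = 6: RHS = 2, y in [3, 4]  -> 2 point(s)
Affine points: 7. Add the point at infinity: total = 8.

#E(F_7) = 8


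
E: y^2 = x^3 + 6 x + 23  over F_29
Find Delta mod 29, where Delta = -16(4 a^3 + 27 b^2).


4 a^3 + 27 b^2 = 4*6^3 + 27*23^2 = 864 + 14283 = 15147
Delta = -16 * (15147) = -242352
Delta mod 29 = 1

Delta = 1 (mod 29)


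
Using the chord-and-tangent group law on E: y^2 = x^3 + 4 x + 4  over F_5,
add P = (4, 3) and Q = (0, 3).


P != Q, so use the chord formula.
s = (y2 - y1) / (x2 - x1) = (0) / (1) mod 5 = 0
x3 = s^2 - x1 - x2 mod 5 = 0^2 - 4 - 0 = 1
y3 = s (x1 - x3) - y1 mod 5 = 0 * (4 - 1) - 3 = 2

P + Q = (1, 2)


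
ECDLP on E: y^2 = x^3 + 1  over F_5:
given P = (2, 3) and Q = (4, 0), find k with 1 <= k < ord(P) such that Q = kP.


Enumerate multiples of P until we hit Q = (4, 0):
  1P = (2, 3)
  2P = (0, 1)
  3P = (4, 0)
Match found at i = 3.

k = 3


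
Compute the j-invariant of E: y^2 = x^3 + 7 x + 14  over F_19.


Delta = -16(4 a^3 + 27 b^2) mod 19 = 4
-1728 * (4 a)^3 = -1728 * (4*7)^3 mod 19 = 7
j = 7 * 4^(-1) mod 19 = 16

j = 16 (mod 19)


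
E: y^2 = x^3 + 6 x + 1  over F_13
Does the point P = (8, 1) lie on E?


Check whether y^2 = x^3 + 6 x + 1 (mod 13) for (x, y) = (8, 1).
LHS: y^2 = 1^2 mod 13 = 1
RHS: x^3 + 6 x + 1 = 8^3 + 6*8 + 1 mod 13 = 2
LHS != RHS

No, not on the curve


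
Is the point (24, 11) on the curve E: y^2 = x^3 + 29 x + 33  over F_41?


Check whether y^2 = x^3 + 29 x + 33 (mod 41) for (x, y) = (24, 11).
LHS: y^2 = 11^2 mod 41 = 39
RHS: x^3 + 29 x + 33 = 24^3 + 29*24 + 33 mod 41 = 39
LHS = RHS

Yes, on the curve


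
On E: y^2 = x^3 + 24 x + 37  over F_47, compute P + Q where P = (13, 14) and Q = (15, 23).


P != Q, so use the chord formula.
s = (y2 - y1) / (x2 - x1) = (9) / (2) mod 47 = 28
x3 = s^2 - x1 - x2 mod 47 = 28^2 - 13 - 15 = 4
y3 = s (x1 - x3) - y1 mod 47 = 28 * (13 - 4) - 14 = 3

P + Q = (4, 3)


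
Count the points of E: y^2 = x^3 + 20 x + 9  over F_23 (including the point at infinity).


For each x in F_23, count y with y^2 = x^3 + 20 x + 9 mod 23:
  x = 0: RHS = 9, y in [3, 20]  -> 2 point(s)
  x = 3: RHS = 4, y in [2, 21]  -> 2 point(s)
  x = 5: RHS = 4, y in [2, 21]  -> 2 point(s)
  x = 6: RHS = 0, y in [0]  -> 1 point(s)
  x = 7: RHS = 9, y in [3, 20]  -> 2 point(s)
  x = 10: RHS = 13, y in [6, 17]  -> 2 point(s)
  x = 15: RHS = 4, y in [2, 21]  -> 2 point(s)
  x = 16: RHS = 9, y in [3, 20]  -> 2 point(s)
  x = 17: RHS = 18, y in [8, 15]  -> 2 point(s)
  x = 19: RHS = 3, y in [7, 16]  -> 2 point(s)
Affine points: 19. Add the point at infinity: total = 20.

#E(F_23) = 20


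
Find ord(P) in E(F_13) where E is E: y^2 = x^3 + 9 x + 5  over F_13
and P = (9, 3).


Compute successive multiples of P until we hit O:
  1P = (9, 3)
  2P = (4, 12)
  3P = (10, 4)
  4P = (8, 11)
  5P = (8, 2)
  6P = (10, 9)
  7P = (4, 1)
  8P = (9, 10)
  ... (continuing to 9P)
  9P = O

ord(P) = 9


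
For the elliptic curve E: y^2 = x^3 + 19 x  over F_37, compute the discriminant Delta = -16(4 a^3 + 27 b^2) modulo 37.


4 a^3 + 27 b^2 = 4*19^3 + 27*0^2 = 27436 + 0 = 27436
Delta = -16 * (27436) = -438976
Delta mod 37 = 29

Delta = 29 (mod 37)


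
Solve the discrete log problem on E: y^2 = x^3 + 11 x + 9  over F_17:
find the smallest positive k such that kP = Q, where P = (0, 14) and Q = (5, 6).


Enumerate multiples of P until we hit Q = (5, 6):
  1P = (0, 14)
  2P = (1, 2)
  3P = (7, 2)
  4P = (6, 6)
  5P = (9, 15)
  6P = (12, 13)
  7P = (3, 16)
  8P = (5, 11)
  9P = (11, 13)
  10P = (15, 9)
  11P = (4, 10)
  12P = (14, 0)
  13P = (4, 7)
  14P = (15, 8)
  15P = (11, 4)
  16P = (5, 6)
Match found at i = 16.

k = 16


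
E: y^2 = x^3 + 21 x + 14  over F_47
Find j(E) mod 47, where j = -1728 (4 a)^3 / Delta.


Delta = -16(4 a^3 + 27 b^2) mod 47 = 35
-1728 * (4 a)^3 = -1728 * (4*21)^3 mod 47 = 45
j = 45 * 35^(-1) mod 47 = 8

j = 8 (mod 47)


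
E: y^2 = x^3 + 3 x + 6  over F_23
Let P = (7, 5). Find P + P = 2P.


Doubling: s = (3 x1^2 + a) / (2 y1)
s = (3*7^2 + 3) / (2*5) mod 23 = 15
x3 = s^2 - 2 x1 mod 23 = 15^2 - 2*7 = 4
y3 = s (x1 - x3) - y1 mod 23 = 15 * (7 - 4) - 5 = 17

2P = (4, 17)


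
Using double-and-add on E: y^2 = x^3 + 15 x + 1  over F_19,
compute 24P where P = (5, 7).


k = 24 = 11000_2 (binary, LSB first: 00011)
Double-and-add from P = (5, 7):
  bit 0 = 0: acc unchanged = O
  bit 1 = 0: acc unchanged = O
  bit 2 = 0: acc unchanged = O
  bit 3 = 1: acc = O + (3, 4) = (3, 4)
  bit 4 = 1: acc = (3, 4) + (18, 17) = (5, 12)

24P = (5, 12)


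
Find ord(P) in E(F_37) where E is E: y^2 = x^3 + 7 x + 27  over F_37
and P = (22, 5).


Compute successive multiples of P until we hit O:
  1P = (22, 5)
  2P = (0, 8)
  3P = (18, 18)
  4P = (33, 3)
  5P = (12, 10)
  6P = (31, 18)
  7P = (24, 25)
  8P = (17, 8)
  ... (continuing to 23P)
  23P = O

ord(P) = 23


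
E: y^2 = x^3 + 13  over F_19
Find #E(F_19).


For each x in F_19, count y with y^2 = x^3 + 0 x + 13 mod 19:
  x = 4: RHS = 1, y in [1, 18]  -> 2 point(s)
  x = 5: RHS = 5, y in [9, 10]  -> 2 point(s)
  x = 6: RHS = 1, y in [1, 18]  -> 2 point(s)
  x = 9: RHS = 1, y in [1, 18]  -> 2 point(s)
  x = 10: RHS = 6, y in [5, 14]  -> 2 point(s)
  x = 13: RHS = 6, y in [5, 14]  -> 2 point(s)
  x = 15: RHS = 6, y in [5, 14]  -> 2 point(s)
  x = 16: RHS = 5, y in [9, 10]  -> 2 point(s)
  x = 17: RHS = 5, y in [9, 10]  -> 2 point(s)
Affine points: 18. Add the point at infinity: total = 19.

#E(F_19) = 19


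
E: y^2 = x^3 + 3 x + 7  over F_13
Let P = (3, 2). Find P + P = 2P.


Doubling: s = (3 x1^2 + a) / (2 y1)
s = (3*3^2 + 3) / (2*2) mod 13 = 1
x3 = s^2 - 2 x1 mod 13 = 1^2 - 2*3 = 8
y3 = s (x1 - x3) - y1 mod 13 = 1 * (3 - 8) - 2 = 6

2P = (8, 6)


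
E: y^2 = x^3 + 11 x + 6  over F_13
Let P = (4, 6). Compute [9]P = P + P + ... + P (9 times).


k = 9 = 1001_2 (binary, LSB first: 1001)
Double-and-add from P = (4, 6):
  bit 0 = 1: acc = O + (4, 6) = (4, 6)
  bit 1 = 0: acc unchanged = (4, 6)
  bit 2 = 0: acc unchanged = (4, 6)
  bit 3 = 1: acc = (4, 6) + (7, 6) = (2, 7)

9P = (2, 7)


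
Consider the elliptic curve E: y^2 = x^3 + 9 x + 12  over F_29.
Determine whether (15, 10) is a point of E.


Check whether y^2 = x^3 + 9 x + 12 (mod 29) for (x, y) = (15, 10).
LHS: y^2 = 10^2 mod 29 = 13
RHS: x^3 + 9 x + 12 = 15^3 + 9*15 + 12 mod 29 = 13
LHS = RHS

Yes, on the curve


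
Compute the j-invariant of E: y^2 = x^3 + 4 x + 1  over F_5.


Delta = -16(4 a^3 + 27 b^2) mod 5 = 2
-1728 * (4 a)^3 = -1728 * (4*4)^3 mod 5 = 2
j = 2 * 2^(-1) mod 5 = 1

j = 1 (mod 5)


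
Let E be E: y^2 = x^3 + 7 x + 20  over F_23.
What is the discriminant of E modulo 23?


4 a^3 + 27 b^2 = 4*7^3 + 27*20^2 = 1372 + 10800 = 12172
Delta = -16 * (12172) = -194752
Delta mod 23 = 12

Delta = 12 (mod 23)


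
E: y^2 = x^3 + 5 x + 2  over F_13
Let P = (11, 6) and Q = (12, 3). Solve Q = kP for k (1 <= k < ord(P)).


Enumerate multiples of P until we hit Q = (12, 3):
  1P = (11, 6)
  2P = (7, 4)
  3P = (5, 10)
  4P = (9, 10)
  5P = (10, 5)
  6P = (6, 12)
  7P = (12, 3)
Match found at i = 7.

k = 7


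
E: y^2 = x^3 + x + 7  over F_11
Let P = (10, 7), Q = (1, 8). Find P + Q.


P != Q, so use the chord formula.
s = (y2 - y1) / (x2 - x1) = (1) / (2) mod 11 = 6
x3 = s^2 - x1 - x2 mod 11 = 6^2 - 10 - 1 = 3
y3 = s (x1 - x3) - y1 mod 11 = 6 * (10 - 3) - 7 = 2

P + Q = (3, 2)


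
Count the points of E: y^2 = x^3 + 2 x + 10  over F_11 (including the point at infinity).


For each x in F_11, count y with y^2 = x^3 + 2 x + 10 mod 11:
  x = 2: RHS = 0, y in [0]  -> 1 point(s)
  x = 4: RHS = 5, y in [4, 7]  -> 2 point(s)
  x = 7: RHS = 4, y in [2, 9]  -> 2 point(s)
  x = 9: RHS = 9, y in [3, 8]  -> 2 point(s)
Affine points: 7. Add the point at infinity: total = 8.

#E(F_11) = 8


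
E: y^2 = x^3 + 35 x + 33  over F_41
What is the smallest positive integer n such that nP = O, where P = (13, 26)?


Compute successive multiples of P until we hit O:
  1P = (13, 26)
  2P = (36, 26)
  3P = (33, 15)
  4P = (28, 13)
  5P = (31, 6)
  6P = (20, 0)
  7P = (31, 35)
  8P = (28, 28)
  ... (continuing to 12P)
  12P = O

ord(P) = 12


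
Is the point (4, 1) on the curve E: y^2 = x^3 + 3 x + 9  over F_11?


Check whether y^2 = x^3 + 3 x + 9 (mod 11) for (x, y) = (4, 1).
LHS: y^2 = 1^2 mod 11 = 1
RHS: x^3 + 3 x + 9 = 4^3 + 3*4 + 9 mod 11 = 8
LHS != RHS

No, not on the curve


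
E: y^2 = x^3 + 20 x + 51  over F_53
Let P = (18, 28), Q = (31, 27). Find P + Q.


P != Q, so use the chord formula.
s = (y2 - y1) / (x2 - x1) = (52) / (13) mod 53 = 4
x3 = s^2 - x1 - x2 mod 53 = 4^2 - 18 - 31 = 20
y3 = s (x1 - x3) - y1 mod 53 = 4 * (18 - 20) - 28 = 17

P + Q = (20, 17)


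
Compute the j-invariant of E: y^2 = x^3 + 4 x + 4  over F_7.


Delta = -16(4 a^3 + 27 b^2) mod 7 = 3
-1728 * (4 a)^3 = -1728 * (4*4)^3 mod 7 = 1
j = 1 * 3^(-1) mod 7 = 5

j = 5 (mod 7)


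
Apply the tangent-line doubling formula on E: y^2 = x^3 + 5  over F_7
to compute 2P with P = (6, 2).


Doubling: s = (3 x1^2 + a) / (2 y1)
s = (3*6^2 + 0) / (2*2) mod 7 = 6
x3 = s^2 - 2 x1 mod 7 = 6^2 - 2*6 = 3
y3 = s (x1 - x3) - y1 mod 7 = 6 * (6 - 3) - 2 = 2

2P = (3, 2)


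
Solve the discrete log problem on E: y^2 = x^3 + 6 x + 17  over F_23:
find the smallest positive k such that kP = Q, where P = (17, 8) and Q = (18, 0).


Enumerate multiples of P until we hit Q = (18, 0):
  1P = (17, 8)
  2P = (20, 8)
  3P = (9, 15)
  4P = (1, 1)
  5P = (6, 4)
  6P = (18, 0)
Match found at i = 6.

k = 6


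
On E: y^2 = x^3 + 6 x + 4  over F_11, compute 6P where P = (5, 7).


k = 6 = 110_2 (binary, LSB first: 011)
Double-and-add from P = (5, 7):
  bit 0 = 0: acc unchanged = O
  bit 1 = 1: acc = O + (4, 9) = (4, 9)
  bit 2 = 1: acc = (4, 9) + (1, 0) = (4, 2)

6P = (4, 2)


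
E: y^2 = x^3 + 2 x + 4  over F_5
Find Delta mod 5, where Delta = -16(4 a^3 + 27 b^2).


4 a^3 + 27 b^2 = 4*2^3 + 27*4^2 = 32 + 432 = 464
Delta = -16 * (464) = -7424
Delta mod 5 = 1

Delta = 1 (mod 5)


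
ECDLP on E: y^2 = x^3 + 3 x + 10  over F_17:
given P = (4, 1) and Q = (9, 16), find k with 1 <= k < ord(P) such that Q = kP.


Enumerate multiples of P until we hit Q = (9, 16):
  1P = (4, 1)
  2P = (9, 16)
Match found at i = 2.

k = 2


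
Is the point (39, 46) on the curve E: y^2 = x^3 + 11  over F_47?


Check whether y^2 = x^3 + 0 x + 11 (mod 47) for (x, y) = (39, 46).
LHS: y^2 = 46^2 mod 47 = 1
RHS: x^3 + 0 x + 11 = 39^3 + 0*39 + 11 mod 47 = 16
LHS != RHS

No, not on the curve


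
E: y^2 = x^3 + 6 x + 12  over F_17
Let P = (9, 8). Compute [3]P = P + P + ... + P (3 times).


k = 3 = 11_2 (binary, LSB first: 11)
Double-and-add from P = (9, 8):
  bit 0 = 1: acc = O + (9, 8) = (9, 8)
  bit 1 = 1: acc = (9, 8) + (1, 6) = (6, 14)

3P = (6, 14)


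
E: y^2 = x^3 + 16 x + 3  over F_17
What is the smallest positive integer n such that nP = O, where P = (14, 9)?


Compute successive multiples of P until we hit O:
  1P = (14, 9)
  2P = (2, 14)
  3P = (2, 3)
  4P = (14, 8)
  5P = O

ord(P) = 5


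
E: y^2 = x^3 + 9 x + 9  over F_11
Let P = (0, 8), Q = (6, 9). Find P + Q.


P != Q, so use the chord formula.
s = (y2 - y1) / (x2 - x1) = (1) / (6) mod 11 = 2
x3 = s^2 - x1 - x2 mod 11 = 2^2 - 0 - 6 = 9
y3 = s (x1 - x3) - y1 mod 11 = 2 * (0 - 9) - 8 = 7

P + Q = (9, 7)


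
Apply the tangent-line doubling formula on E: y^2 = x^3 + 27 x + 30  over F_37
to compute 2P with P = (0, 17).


Doubling: s = (3 x1^2 + a) / (2 y1)
s = (3*0^2 + 27) / (2*17) mod 37 = 28
x3 = s^2 - 2 x1 mod 37 = 28^2 - 2*0 = 7
y3 = s (x1 - x3) - y1 mod 37 = 28 * (0 - 7) - 17 = 9

2P = (7, 9)


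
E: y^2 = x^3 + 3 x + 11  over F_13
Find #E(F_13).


For each x in F_13, count y with y^2 = x^3 + 3 x + 11 mod 13:
  x = 2: RHS = 12, y in [5, 8]  -> 2 point(s)
  x = 4: RHS = 9, y in [3, 10]  -> 2 point(s)
  x = 8: RHS = 1, y in [1, 12]  -> 2 point(s)
  x = 9: RHS = 0, y in [0]  -> 1 point(s)
  x = 10: RHS = 1, y in [1, 12]  -> 2 point(s)
  x = 11: RHS = 10, y in [6, 7]  -> 2 point(s)
Affine points: 11. Add the point at infinity: total = 12.

#E(F_13) = 12


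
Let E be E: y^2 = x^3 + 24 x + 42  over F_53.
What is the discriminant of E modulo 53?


4 a^3 + 27 b^2 = 4*24^3 + 27*42^2 = 55296 + 47628 = 102924
Delta = -16 * (102924) = -1646784
Delta mod 53 = 32

Delta = 32 (mod 53)


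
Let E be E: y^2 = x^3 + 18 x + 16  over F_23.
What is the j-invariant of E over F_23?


Delta = -16(4 a^3 + 27 b^2) mod 23 = 11
-1728 * (4 a)^3 = -1728 * (4*18)^3 mod 23 = 11
j = 11 * 11^(-1) mod 23 = 1

j = 1 (mod 23)


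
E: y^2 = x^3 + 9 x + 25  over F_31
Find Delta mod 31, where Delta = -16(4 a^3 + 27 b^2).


4 a^3 + 27 b^2 = 4*9^3 + 27*25^2 = 2916 + 16875 = 19791
Delta = -16 * (19791) = -316656
Delta mod 31 = 9

Delta = 9 (mod 31)


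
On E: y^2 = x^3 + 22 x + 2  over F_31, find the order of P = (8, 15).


Compute successive multiples of P until we hit O:
  1P = (8, 15)
  2P = (24, 30)
  3P = (0, 8)
  4P = (1, 26)
  5P = (27, 6)
  6P = (14, 27)
  7P = (13, 6)
  8P = (12, 17)
  ... (continuing to 39P)
  39P = O

ord(P) = 39


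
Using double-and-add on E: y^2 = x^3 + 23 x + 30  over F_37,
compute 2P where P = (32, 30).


k = 2 = 10_2 (binary, LSB first: 01)
Double-and-add from P = (32, 30):
  bit 0 = 0: acc unchanged = O
  bit 1 = 1: acc = O + (22, 11) = (22, 11)

2P = (22, 11)


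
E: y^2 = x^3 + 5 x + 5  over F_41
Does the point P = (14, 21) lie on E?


Check whether y^2 = x^3 + 5 x + 5 (mod 41) for (x, y) = (14, 21).
LHS: y^2 = 21^2 mod 41 = 31
RHS: x^3 + 5 x + 5 = 14^3 + 5*14 + 5 mod 41 = 31
LHS = RHS

Yes, on the curve


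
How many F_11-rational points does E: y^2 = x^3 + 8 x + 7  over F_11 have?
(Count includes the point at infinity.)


For each x in F_11, count y with y^2 = x^3 + 8 x + 7 mod 11:
  x = 1: RHS = 5, y in [4, 7]  -> 2 point(s)
  x = 2: RHS = 9, y in [3, 8]  -> 2 point(s)
  x = 3: RHS = 3, y in [5, 6]  -> 2 point(s)
  x = 4: RHS = 4, y in [2, 9]  -> 2 point(s)
  x = 8: RHS = 0, y in [0]  -> 1 point(s)
  x = 9: RHS = 5, y in [4, 7]  -> 2 point(s)
  x = 10: RHS = 9, y in [3, 8]  -> 2 point(s)
Affine points: 13. Add the point at infinity: total = 14.

#E(F_11) = 14


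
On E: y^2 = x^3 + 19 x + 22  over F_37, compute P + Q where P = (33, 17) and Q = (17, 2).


P != Q, so use the chord formula.
s = (y2 - y1) / (x2 - x1) = (22) / (21) mod 37 = 31
x3 = s^2 - x1 - x2 mod 37 = 31^2 - 33 - 17 = 23
y3 = s (x1 - x3) - y1 mod 37 = 31 * (33 - 23) - 17 = 34

P + Q = (23, 34)


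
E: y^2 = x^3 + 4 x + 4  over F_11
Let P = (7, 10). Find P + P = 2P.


Doubling: s = (3 x1^2 + a) / (2 y1)
s = (3*7^2 + 4) / (2*10) mod 11 = 7
x3 = s^2 - 2 x1 mod 11 = 7^2 - 2*7 = 2
y3 = s (x1 - x3) - y1 mod 11 = 7 * (7 - 2) - 10 = 3

2P = (2, 3)


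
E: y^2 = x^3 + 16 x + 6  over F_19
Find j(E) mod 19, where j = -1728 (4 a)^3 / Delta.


Delta = -16(4 a^3 + 27 b^2) mod 19 = 8
-1728 * (4 a)^3 = -1728 * (4*16)^3 mod 19 = 1
j = 1 * 8^(-1) mod 19 = 12

j = 12 (mod 19)


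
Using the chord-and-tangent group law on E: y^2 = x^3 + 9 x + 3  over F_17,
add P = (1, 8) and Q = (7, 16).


P != Q, so use the chord formula.
s = (y2 - y1) / (x2 - x1) = (8) / (6) mod 17 = 7
x3 = s^2 - x1 - x2 mod 17 = 7^2 - 1 - 7 = 7
y3 = s (x1 - x3) - y1 mod 17 = 7 * (1 - 7) - 8 = 1

P + Q = (7, 1)


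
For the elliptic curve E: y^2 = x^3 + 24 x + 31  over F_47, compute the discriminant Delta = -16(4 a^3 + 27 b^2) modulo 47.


4 a^3 + 27 b^2 = 4*24^3 + 27*31^2 = 55296 + 25947 = 81243
Delta = -16 * (81243) = -1299888
Delta mod 47 = 38

Delta = 38 (mod 47)


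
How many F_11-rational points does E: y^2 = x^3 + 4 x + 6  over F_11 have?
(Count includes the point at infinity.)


For each x in F_11, count y with y^2 = x^3 + 4 x + 6 mod 11:
  x = 1: RHS = 0, y in [0]  -> 1 point(s)
  x = 2: RHS = 0, y in [0]  -> 1 point(s)
  x = 3: RHS = 1, y in [1, 10]  -> 2 point(s)
  x = 4: RHS = 9, y in [3, 8]  -> 2 point(s)
  x = 6: RHS = 4, y in [2, 9]  -> 2 point(s)
  x = 7: RHS = 3, y in [5, 6]  -> 2 point(s)
  x = 8: RHS = 0, y in [0]  -> 1 point(s)
  x = 9: RHS = 1, y in [1, 10]  -> 2 point(s)
  x = 10: RHS = 1, y in [1, 10]  -> 2 point(s)
Affine points: 15. Add the point at infinity: total = 16.

#E(F_11) = 16


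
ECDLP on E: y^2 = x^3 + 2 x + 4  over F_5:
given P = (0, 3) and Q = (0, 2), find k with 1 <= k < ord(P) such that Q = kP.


Enumerate multiples of P until we hit Q = (0, 2):
  1P = (0, 3)
  2P = (4, 4)
  3P = (2, 4)
  4P = (2, 1)
  5P = (4, 1)
  6P = (0, 2)
Match found at i = 6.

k = 6


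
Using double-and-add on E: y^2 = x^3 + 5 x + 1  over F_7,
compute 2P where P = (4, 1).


k = 2 = 10_2 (binary, LSB first: 01)
Double-and-add from P = (4, 1):
  bit 0 = 0: acc unchanged = O
  bit 1 = 1: acc = O + (3, 1) = (3, 1)

2P = (3, 1)
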